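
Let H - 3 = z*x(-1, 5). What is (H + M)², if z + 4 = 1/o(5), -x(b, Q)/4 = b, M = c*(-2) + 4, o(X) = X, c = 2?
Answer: 3721/25 ≈ 148.84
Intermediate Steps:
M = 0 (M = 2*(-2) + 4 = -4 + 4 = 0)
x(b, Q) = -4*b
z = -19/5 (z = -4 + 1/5 = -4 + ⅕ = -19/5 ≈ -3.8000)
H = -61/5 (H = 3 - (-76)*(-1)/5 = 3 - 19/5*4 = 3 - 76/5 = -61/5 ≈ -12.200)
(H + M)² = (-61/5 + 0)² = (-61/5)² = 3721/25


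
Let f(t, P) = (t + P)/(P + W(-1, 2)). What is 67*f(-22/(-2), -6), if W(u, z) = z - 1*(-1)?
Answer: -335/3 ≈ -111.67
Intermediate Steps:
W(u, z) = 1 + z (W(u, z) = z + 1 = 1 + z)
f(t, P) = (P + t)/(3 + P) (f(t, P) = (t + P)/(P + (1 + 2)) = (P + t)/(P + 3) = (P + t)/(3 + P))
67*f(-22/(-2), -6) = 67*((-6 - 22/(-2))/(3 - 6)) = 67*((-6 - 22*(-½))/(-3)) = 67*(-(-6 + 11)/3) = 67*(-⅓*5) = 67*(-5/3) = -335/3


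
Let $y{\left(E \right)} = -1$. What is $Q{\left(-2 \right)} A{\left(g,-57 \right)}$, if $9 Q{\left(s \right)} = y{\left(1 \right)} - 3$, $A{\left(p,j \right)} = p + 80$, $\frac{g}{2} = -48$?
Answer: $\frac{64}{9} \approx 7.1111$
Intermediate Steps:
$g = -96$ ($g = 2 \left(-48\right) = -96$)
$A{\left(p,j \right)} = 80 + p$
$Q{\left(s \right)} = - \frac{4}{9}$ ($Q{\left(s \right)} = \frac{-1 - 3}{9} = \frac{1}{9} \left(-4\right) = - \frac{4}{9}$)
$Q{\left(-2 \right)} A{\left(g,-57 \right)} = - \frac{4 \left(80 - 96\right)}{9} = \left(- \frac{4}{9}\right) \left(-16\right) = \frac{64}{9}$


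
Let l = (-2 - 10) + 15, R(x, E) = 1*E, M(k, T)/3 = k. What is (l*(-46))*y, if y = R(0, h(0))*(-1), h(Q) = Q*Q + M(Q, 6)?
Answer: 0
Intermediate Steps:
M(k, T) = 3*k
h(Q) = Q² + 3*Q (h(Q) = Q*Q + 3*Q = Q² + 3*Q)
R(x, E) = E
y = 0 (y = (0*(3 + 0))*(-1) = (0*3)*(-1) = 0*(-1) = 0)
l = 3 (l = -12 + 15 = 3)
(l*(-46))*y = (3*(-46))*0 = -138*0 = 0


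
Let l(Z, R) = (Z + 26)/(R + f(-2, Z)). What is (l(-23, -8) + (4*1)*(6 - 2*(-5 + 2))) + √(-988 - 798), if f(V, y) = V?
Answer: 477/10 + I*√1786 ≈ 47.7 + 42.261*I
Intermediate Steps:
l(Z, R) = (26 + Z)/(-2 + R) (l(Z, R) = (Z + 26)/(R - 2) = (26 + Z)/(-2 + R))
(l(-23, -8) + (4*1)*(6 - 2*(-5 + 2))) + √(-988 - 798) = ((26 - 23)/(-2 - 8) + (4*1)*(6 - 2*(-5 + 2))) + √(-988 - 798) = (3/(-10) + 4*(6 - 2*(-3))) + √(-1786) = (-⅒*3 + 4*(6 + 6)) + I*√1786 = (-3/10 + 4*12) + I*√1786 = (-3/10 + 48) + I*√1786 = 477/10 + I*√1786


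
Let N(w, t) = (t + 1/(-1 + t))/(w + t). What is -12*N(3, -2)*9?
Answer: 252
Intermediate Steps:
N(w, t) = (t + 1/(-1 + t))/(t + w)
-12*N(3, -2)*9 = -12*(1 + (-2)² - 1*(-2))/((-2)² - 1*(-2) - 1*3 - 2*3)*9 = -12*(1 + 4 + 2)/(4 + 2 - 3 - 6)*9 = -12*7/(-3)*9 = -(-4)*7*9 = -12*(-7/3)*9 = 28*9 = 252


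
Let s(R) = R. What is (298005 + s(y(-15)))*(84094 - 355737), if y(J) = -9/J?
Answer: -404755676004/5 ≈ -8.0951e+10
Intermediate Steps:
(298005 + s(y(-15)))*(84094 - 355737) = (298005 - 9/(-15))*(84094 - 355737) = (298005 - 9*(-1/15))*(-271643) = (298005 + 3/5)*(-271643) = (1490028/5)*(-271643) = -404755676004/5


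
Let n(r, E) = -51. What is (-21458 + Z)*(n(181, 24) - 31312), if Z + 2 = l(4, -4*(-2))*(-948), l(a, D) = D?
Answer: 910906972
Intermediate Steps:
Z = -7586 (Z = -2 - 4*(-2)*(-948) = -2 + 8*(-948) = -2 - 7584 = -7586)
(-21458 + Z)*(n(181, 24) - 31312) = (-21458 - 7586)*(-51 - 31312) = -29044*(-31363) = 910906972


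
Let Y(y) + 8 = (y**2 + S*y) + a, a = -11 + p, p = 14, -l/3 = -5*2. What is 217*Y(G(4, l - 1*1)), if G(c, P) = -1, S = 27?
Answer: -6727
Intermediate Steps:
l = 30 (l = -(-15)*2 = -3*(-10) = 30)
a = 3 (a = -11 + 14 = 3)
Y(y) = -5 + y**2 + 27*y (Y(y) = -8 + ((y**2 + 27*y) + 3) = -8 + (3 + y**2 + 27*y) = -5 + y**2 + 27*y)
217*Y(G(4, l - 1*1)) = 217*(-5 + (-1)**2 + 27*(-1)) = 217*(-5 + 1 - 27) = 217*(-31) = -6727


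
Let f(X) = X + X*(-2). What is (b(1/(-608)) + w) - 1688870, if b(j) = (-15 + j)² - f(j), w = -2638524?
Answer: -1599598583583/369664 ≈ -4.3272e+6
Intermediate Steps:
f(X) = -X (f(X) = X - 2*X = -X)
b(j) = j + (-15 + j)² (b(j) = (-15 + j)² - (-1)*j = (-15 + j)² + j = j + (-15 + j)²)
(b(1/(-608)) + w) - 1688870 = ((1/(-608) + (-15 + 1/(-608))²) - 2638524) - 1688870 = ((-1/608 + (-15 - 1/608)²) - 2638524) - 1688870 = ((-1/608 + (-9121/608)²) - 2638524) - 1688870 = ((-1/608 + 83192641/369664) - 2638524) - 1688870 = (83192033/369664 - 2638524) - 1688870 = -975284143903/369664 - 1688870 = -1599598583583/369664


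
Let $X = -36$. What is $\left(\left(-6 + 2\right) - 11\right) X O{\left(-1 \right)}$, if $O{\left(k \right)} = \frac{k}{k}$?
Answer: $540$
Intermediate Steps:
$O{\left(k \right)} = 1$
$\left(\left(-6 + 2\right) - 11\right) X O{\left(-1 \right)} = \left(\left(-6 + 2\right) - 11\right) \left(-36\right) 1 = \left(-4 - 11\right) \left(-36\right) 1 = \left(-15\right) \left(-36\right) 1 = 540 \cdot 1 = 540$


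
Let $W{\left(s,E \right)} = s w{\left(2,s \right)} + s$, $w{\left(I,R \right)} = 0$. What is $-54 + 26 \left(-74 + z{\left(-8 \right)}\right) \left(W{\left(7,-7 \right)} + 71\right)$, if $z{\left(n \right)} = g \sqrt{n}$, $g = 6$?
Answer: $-150126 + 24336 i \sqrt{2} \approx -1.5013 \cdot 10^{5} + 34416.0 i$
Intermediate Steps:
$W{\left(s,E \right)} = s$ ($W{\left(s,E \right)} = s 0 + s = 0 + s = s$)
$z{\left(n \right)} = 6 \sqrt{n}$
$-54 + 26 \left(-74 + z{\left(-8 \right)}\right) \left(W{\left(7,-7 \right)} + 71\right) = -54 + 26 \left(-74 + 6 \sqrt{-8}\right) \left(7 + 71\right) = -54 + 26 \left(-74 + 6 \cdot 2 i \sqrt{2}\right) 78 = -54 + 26 \left(-74 + 12 i \sqrt{2}\right) 78 = -54 + 26 \left(-5772 + 936 i \sqrt{2}\right) = -54 - \left(150072 - 24336 i \sqrt{2}\right) = -150126 + 24336 i \sqrt{2}$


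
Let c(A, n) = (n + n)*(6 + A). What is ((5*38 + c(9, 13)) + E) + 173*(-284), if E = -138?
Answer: -48690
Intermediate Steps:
c(A, n) = 2*n*(6 + A) (c(A, n) = (2*n)*(6 + A) = 2*n*(6 + A))
((5*38 + c(9, 13)) + E) + 173*(-284) = ((5*38 + 2*13*(6 + 9)) - 138) + 173*(-284) = ((190 + 2*13*15) - 138) - 49132 = ((190 + 390) - 138) - 49132 = (580 - 138) - 49132 = 442 - 49132 = -48690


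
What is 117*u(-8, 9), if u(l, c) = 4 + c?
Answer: 1521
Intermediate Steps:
117*u(-8, 9) = 117*(4 + 9) = 117*13 = 1521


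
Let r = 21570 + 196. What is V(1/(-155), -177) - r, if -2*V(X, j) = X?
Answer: -6747459/310 ≈ -21766.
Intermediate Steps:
V(X, j) = -X/2
r = 21766
V(1/(-155), -177) - r = -½/(-155) - 1*21766 = -½*(-1/155) - 21766 = 1/310 - 21766 = -6747459/310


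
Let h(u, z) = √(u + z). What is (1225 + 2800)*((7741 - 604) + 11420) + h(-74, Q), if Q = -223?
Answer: 74691925 + 3*I*√33 ≈ 7.4692e+7 + 17.234*I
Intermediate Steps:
(1225 + 2800)*((7741 - 604) + 11420) + h(-74, Q) = (1225 + 2800)*((7741 - 604) + 11420) + √(-74 - 223) = 4025*(7137 + 11420) + √(-297) = 4025*18557 + 3*I*√33 = 74691925 + 3*I*√33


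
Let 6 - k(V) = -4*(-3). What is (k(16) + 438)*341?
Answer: 147312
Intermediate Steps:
k(V) = -6 (k(V) = 6 - (-4)*(-3) = 6 - 1*12 = 6 - 12 = -6)
(k(16) + 438)*341 = (-6 + 438)*341 = 432*341 = 147312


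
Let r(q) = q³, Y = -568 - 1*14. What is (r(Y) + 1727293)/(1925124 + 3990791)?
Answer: -39082015/1183183 ≈ -33.031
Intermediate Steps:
Y = -582 (Y = -568 - 14 = -582)
(r(Y) + 1727293)/(1925124 + 3990791) = ((-582)³ + 1727293)/(1925124 + 3990791) = (-197137368 + 1727293)/5915915 = -195410075*1/5915915 = -39082015/1183183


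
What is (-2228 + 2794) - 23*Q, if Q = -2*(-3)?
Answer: 428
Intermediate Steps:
Q = 6
(-2228 + 2794) - 23*Q = (-2228 + 2794) - 23*6 = 566 - 138 = 428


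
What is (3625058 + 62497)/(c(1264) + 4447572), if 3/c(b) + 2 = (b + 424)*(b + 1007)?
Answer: 942402864302/1136635139541 ≈ 0.82912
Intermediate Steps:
c(b) = 3/(-2 + (424 + b)*(1007 + b)) (c(b) = 3/(-2 + (b + 424)*(b + 1007)) = 3/(-2 + (424 + b)*(1007 + b)))
(3625058 + 62497)/(c(1264) + 4447572) = (3625058 + 62497)/(3/(426966 + 1264² + 1431*1264) + 4447572) = 3687555/(3/(426966 + 1597696 + 1808784) + 4447572) = 3687555/(3/3833446 + 4447572) = 3687555/(17049527093115/3833446) = 3687555*(3833446/17049527093115) = 942402864302/1136635139541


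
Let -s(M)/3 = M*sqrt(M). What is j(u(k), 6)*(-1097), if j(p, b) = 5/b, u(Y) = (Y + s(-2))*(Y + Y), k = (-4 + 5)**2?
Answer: -5485/6 ≈ -914.17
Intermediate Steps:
k = 1 (k = 1**2 = 1)
s(M) = -3*M**(3/2) (s(M) = -3*M*sqrt(M) = -3*M**(3/2))
u(Y) = 2*Y*(Y + 6*I*sqrt(2)) (u(Y) = (Y - (-6)*I*sqrt(2))*(Y + Y) = (Y - (-6)*I*sqrt(2))*(2*Y) = (Y + 6*I*sqrt(2))*(2*Y) = 2*Y*(Y + 6*I*sqrt(2)))
j(u(k), 6)*(-1097) = (5/6)*(-1097) = -5485/6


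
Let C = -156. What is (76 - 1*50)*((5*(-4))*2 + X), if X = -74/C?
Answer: -3083/3 ≈ -1027.7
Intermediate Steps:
X = 37/78 (X = -74/(-156) = -74*(-1/156) = 37/78 ≈ 0.47436)
(76 - 1*50)*((5*(-4))*2 + X) = (76 - 1*50)*((5*(-4))*2 + 37/78) = (76 - 50)*(-20*2 + 37/78) = 26*(-40 + 37/78) = 26*(-3083/78) = -3083/3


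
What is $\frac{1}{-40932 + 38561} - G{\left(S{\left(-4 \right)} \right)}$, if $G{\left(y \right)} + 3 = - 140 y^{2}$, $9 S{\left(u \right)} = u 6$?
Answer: $\frac{21308168}{21339} \approx 998.55$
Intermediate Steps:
$S{\left(u \right)} = \frac{2 u}{3}$ ($S{\left(u \right)} = \frac{u 6}{9} = \frac{6 u}{9} = \frac{2 u}{3}$)
$G{\left(y \right)} = -3 - 140 y^{2}$
$\frac{1}{-40932 + 38561} - G{\left(S{\left(-4 \right)} \right)} = \frac{1}{-40932 + 38561} - \left(-3 - 140 \left(\frac{2}{3} \left(-4\right)\right)^{2}\right) = \frac{1}{-2371} - \left(-3 - 140 \left(- \frac{8}{3}\right)^{2}\right) = - \frac{1}{2371} - \left(-3 - \frac{8960}{9}\right) = - \frac{1}{2371} - - \frac{8987}{9} = - \frac{1}{2371} + \frac{8987}{9} = \frac{21308168}{21339}$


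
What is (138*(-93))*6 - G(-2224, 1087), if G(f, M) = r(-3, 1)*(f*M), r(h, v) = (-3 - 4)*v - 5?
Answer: -29086860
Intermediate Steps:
r(h, v) = -5 - 7*v (r(h, v) = -7*v - 5 = -5 - 7*v)
G(f, M) = -12*M*f (G(f, M) = (-5 - 7*1)*(f*M) = (-5 - 7)*(M*f) = -12*M*f)
(138*(-93))*6 - G(-2224, 1087) = (138*(-93))*6 - (-12)*1087*(-2224) = -12834*6 - 1*29009856 = -77004 - 29009856 = -29086860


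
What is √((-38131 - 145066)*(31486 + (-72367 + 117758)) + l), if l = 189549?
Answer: 2*I*√3520861555 ≈ 1.1867e+5*I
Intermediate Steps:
√((-38131 - 145066)*(31486 + (-72367 + 117758)) + l) = √((-38131 - 145066)*(31486 + (-72367 + 117758)) + 189549) = √(-183197*(31486 + 45391) + 189549) = √(-183197*76877 + 189549) = √(-14083635769 + 189549) = √(-14083446220) = 2*I*√3520861555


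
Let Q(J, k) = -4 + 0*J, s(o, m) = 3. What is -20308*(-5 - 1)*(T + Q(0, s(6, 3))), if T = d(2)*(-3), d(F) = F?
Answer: -1218480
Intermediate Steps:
Q(J, k) = -4 (Q(J, k) = -4 + 0 = -4)
T = -6 (T = 2*(-3) = -6)
-20308*(-5 - 1)*(T + Q(0, s(6, 3))) = -20308*(-5 - 1)*(-6 - 4) = -(-121848)*(-10) = -20308*60 = -1218480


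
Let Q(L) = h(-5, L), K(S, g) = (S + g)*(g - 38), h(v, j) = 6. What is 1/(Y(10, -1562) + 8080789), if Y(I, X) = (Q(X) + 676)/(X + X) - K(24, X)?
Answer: 142/798038407 ≈ 1.7794e-7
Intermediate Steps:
K(S, g) = (-38 + g)*(S + g) (K(S, g) = (S + g)*(-38 + g) = (-38 + g)*(S + g))
Q(L) = 6
Y(I, X) = 912 - X² + 14*X + 341/X (Y(I, X) = (6 + 676)/(X + X) - (X² - 38*24 - 38*X + 24*X) = 682/((2*X)) - (X² - 912 - 38*X + 24*X) = 682*(1/(2*X)) - (-912 + X² - 14*X) = 341/X + (912 - X² + 14*X) = 912 - X² + 14*X + 341/X)
1/(Y(10, -1562) + 8080789) = 1/((912 - 1*(-1562)² + 14*(-1562) + 341/(-1562)) + 8080789) = 1/((912 - 1*2439844 - 21868 + 341*(-1/1562)) + 8080789) = 1/((912 - 2439844 - 21868 - 31/142) + 8080789) = 1/(-349433631/142 + 8080789) = 1/(798038407/142) = 142/798038407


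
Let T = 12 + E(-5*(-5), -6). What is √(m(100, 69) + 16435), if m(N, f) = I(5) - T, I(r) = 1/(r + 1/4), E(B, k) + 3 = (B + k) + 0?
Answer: √7235571/21 ≈ 128.09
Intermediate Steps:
E(B, k) = -3 + B + k (E(B, k) = -3 + ((B + k) + 0) = -3 + (B + k) = -3 + B + k)
T = 28 (T = 12 + (-3 - 5*(-5) - 6) = 12 + (-3 + 25 - 6) = 12 + 16 = 28)
I(r) = 1/(¼ + r) (I(r) = 1/(r + ¼) = 1/(¼ + r))
m(N, f) = -584/21 (m(N, f) = 4/(1 + 4*5) - 1*28 = 4/(1 + 20) - 28 = 4/21 - 28 = -584/21)
√(m(100, 69) + 16435) = √(-584/21 + 16435) = √(344551/21) = √7235571/21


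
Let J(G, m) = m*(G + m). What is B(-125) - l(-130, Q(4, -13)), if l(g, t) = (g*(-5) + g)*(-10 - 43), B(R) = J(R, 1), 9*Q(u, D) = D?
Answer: 27436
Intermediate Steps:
Q(u, D) = D/9
B(R) = 1 + R (B(R) = 1*(R + 1) = 1*(1 + R) = 1 + R)
l(g, t) = 212*g (l(g, t) = (-5*g + g)*(-53) = -4*g*(-53) = 212*g)
B(-125) - l(-130, Q(4, -13)) = (1 - 125) - 212*(-130) = -124 - 1*(-27560) = -124 + 27560 = 27436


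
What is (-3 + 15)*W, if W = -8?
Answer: -96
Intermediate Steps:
(-3 + 15)*W = (-3 + 15)*(-8) = 12*(-8) = -96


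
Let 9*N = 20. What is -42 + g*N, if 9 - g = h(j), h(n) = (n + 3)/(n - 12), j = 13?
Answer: -518/9 ≈ -57.556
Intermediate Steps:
N = 20/9 (N = (⅑)*20 = 20/9 ≈ 2.2222)
h(n) = (3 + n)/(-12 + n)
g = -7 (g = 9 - (3 + 13)/(-12 + 13) = 9 - 16/1 = 9 - 16 = -7)
-42 + g*N = -42 - 7*20/9 = -42 - 140/9 = -518/9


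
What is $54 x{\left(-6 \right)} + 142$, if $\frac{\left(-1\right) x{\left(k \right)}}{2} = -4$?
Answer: $574$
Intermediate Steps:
$x{\left(k \right)} = 8$ ($x{\left(k \right)} = \left(-2\right) \left(-4\right) = 8$)
$54 x{\left(-6 \right)} + 142 = 54 \cdot 8 + 142 = 432 + 142 = 574$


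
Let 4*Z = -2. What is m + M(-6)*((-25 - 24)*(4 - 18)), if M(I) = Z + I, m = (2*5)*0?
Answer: -4459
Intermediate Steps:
Z = -1/2 (Z = (1/4)*(-2) = -1/2 ≈ -0.50000)
m = 0 (m = 10*0 = 0)
M(I) = -1/2 + I
m + M(-6)*((-25 - 24)*(4 - 18)) = 0 + (-1/2 - 6)*((-25 - 24)*(4 - 18)) = 0 - (-637)*(-14)/2 = 0 - 13/2*686 = 0 - 4459 = -4459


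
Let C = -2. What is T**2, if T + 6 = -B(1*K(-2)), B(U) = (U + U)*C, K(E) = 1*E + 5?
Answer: 36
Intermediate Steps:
K(E) = 5 + E (K(E) = E + 5 = 5 + E)
B(U) = -4*U (B(U) = (U + U)*(-2) = (2*U)*(-2) = -4*U)
T = 6 (T = -6 - (-4)*1*(5 - 2) = -6 - (-4)*1*3 = -6 - (-4)*3 = -6 - 1*(-12) = -6 + 12 = 6)
T**2 = 6**2 = 36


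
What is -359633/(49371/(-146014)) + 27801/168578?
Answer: 8852277073133407/8322864438 ≈ 1.0636e+6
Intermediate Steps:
-359633/(49371/(-146014)) + 27801/168578 = -359633/(49371*(-1/146014)) + 27801*(1/168578) = -359633/(-49371/146014) + 27801/168578 = -359633*(-146014/49371) + 27801/168578 = 52511452862/49371 + 27801/168578 = 8852277073133407/8322864438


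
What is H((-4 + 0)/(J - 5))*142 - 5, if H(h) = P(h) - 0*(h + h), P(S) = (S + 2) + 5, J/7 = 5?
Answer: 14551/15 ≈ 970.07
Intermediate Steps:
J = 35 (J = 7*5 = 35)
P(S) = 7 + S (P(S) = (2 + S) + 5 = 7 + S)
H(h) = 7 + h (H(h) = (7 + h) - 0*(h + h) = (7 + h) - 0*2*h = (7 + h) - 1*0 = (7 + h) + 0 = 7 + h)
H((-4 + 0)/(J - 5))*142 - 5 = (7 + (-4 + 0)/(35 - 5))*142 - 5 = (7 - 4/30)*142 - 5 = (7 - 4*1/30)*142 - 5 = (7 - 2/15)*142 - 5 = (103/15)*142 - 5 = 14626/15 - 5 = 14551/15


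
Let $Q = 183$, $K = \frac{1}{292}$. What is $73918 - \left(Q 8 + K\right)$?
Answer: $\frac{21156567}{292} \approx 72454.0$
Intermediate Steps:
$K = \frac{1}{292} \approx 0.0034247$
$73918 - \left(Q 8 + K\right) = 73918 - \left(183 \cdot 8 + \frac{1}{292}\right) = 73918 - \left(1464 + \frac{1}{292}\right) = 73918 - \frac{427489}{292} = \frac{21156567}{292}$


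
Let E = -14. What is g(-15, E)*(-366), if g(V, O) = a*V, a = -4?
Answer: -21960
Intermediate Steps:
g(V, O) = -4*V
g(-15, E)*(-366) = -4*(-15)*(-366) = 60*(-366) = -21960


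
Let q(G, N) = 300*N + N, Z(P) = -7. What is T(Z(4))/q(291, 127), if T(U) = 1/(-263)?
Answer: -1/10053701 ≈ -9.9466e-8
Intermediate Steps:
q(G, N) = 301*N
T(U) = -1/263
T(Z(4))/q(291, 127) = -1/(263*(301*127)) = -1/263/38227 = -1/263*1/38227 = -1/10053701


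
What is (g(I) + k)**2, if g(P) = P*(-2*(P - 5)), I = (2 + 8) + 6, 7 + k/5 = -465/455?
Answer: 1273205124/8281 ≈ 1.5375e+5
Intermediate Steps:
k = -3650/91 (k = -35 + 5*(-465/455) = -35 + 5*(-465*1/455) = -35 + 5*(-93/91) = -35 - 465/91 = -3650/91 ≈ -40.110)
I = 16 (I = 10 + 6 = 16)
g(P) = P*(10 - 2*P) (g(P) = P*(-2*(-5 + P)) = P*(10 - 2*P))
(g(I) + k)**2 = (2*16*(5 - 1*16) - 3650/91)**2 = (2*16*(5 - 16) - 3650/91)**2 = (2*16*(-11) - 3650/91)**2 = (-352 - 3650/91)**2 = (-35682/91)**2 = 1273205124/8281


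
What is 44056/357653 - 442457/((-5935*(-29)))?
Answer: -150663374981/61557446095 ≈ -2.4475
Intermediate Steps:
44056/357653 - 442457/((-5935*(-29))) = 44056*(1/357653) - 442457/172115 = 44056/357653 - 442457*1/172115 = 44056/357653 - 442457/172115 = -150663374981/61557446095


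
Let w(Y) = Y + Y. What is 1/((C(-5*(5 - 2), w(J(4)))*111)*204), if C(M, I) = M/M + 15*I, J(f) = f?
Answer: 1/2739924 ≈ 3.6497e-7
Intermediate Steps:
w(Y) = 2*Y
C(M, I) = 1 + 15*I
1/((C(-5*(5 - 2), w(J(4)))*111)*204) = 1/(((1 + 15*(2*4))*111)*204) = 1/(((1 + 15*8)*111)*204) = 1/(((1 + 120)*111)*204) = 1/((121*111)*204) = 1/(13431*204) = 1/2739924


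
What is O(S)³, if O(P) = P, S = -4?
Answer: -64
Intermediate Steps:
O(S)³ = (-4)³ = -64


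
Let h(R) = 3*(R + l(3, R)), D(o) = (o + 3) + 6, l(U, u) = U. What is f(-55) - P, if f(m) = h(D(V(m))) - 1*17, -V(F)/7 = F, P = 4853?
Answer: -3679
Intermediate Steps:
V(F) = -7*F
D(o) = 9 + o (D(o) = (3 + o) + 6 = 9 + o)
h(R) = 9 + 3*R (h(R) = 3*(R + 3) = 3*(3 + R) = 9 + 3*R)
f(m) = 19 - 21*m (f(m) = (9 + 3*(9 - 7*m)) - 1*17 = (9 + (27 - 21*m)) - 17 = (36 - 21*m) - 17 = 19 - 21*m)
f(-55) - P = (19 - 21*(-55)) - 1*4853 = (19 + 1155) - 4853 = 1174 - 4853 = -3679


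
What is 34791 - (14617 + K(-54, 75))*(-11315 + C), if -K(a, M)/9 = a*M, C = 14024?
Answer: -138305712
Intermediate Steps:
K(a, M) = -9*M*a (K(a, M) = -9*a*M = -9*M*a)
34791 - (14617 + K(-54, 75))*(-11315 + C) = 34791 - (14617 - 9*75*(-54))*(-11315 + 14024) = 34791 - (14617 + 36450)*2709 = 34791 - 51067*2709 = 34791 - 1*138340503 = 34791 - 138340503 = -138305712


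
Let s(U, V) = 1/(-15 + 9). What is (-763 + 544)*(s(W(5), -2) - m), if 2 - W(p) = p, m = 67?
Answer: 29419/2 ≈ 14710.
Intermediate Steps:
W(p) = 2 - p
s(U, V) = -1/6 (s(U, V) = 1/(-6) = -1/6)
(-763 + 544)*(s(W(5), -2) - m) = (-763 + 544)*(-1/6 - 1*67) = -219*(-1/6 - 67) = -219*(-403/6) = 29419/2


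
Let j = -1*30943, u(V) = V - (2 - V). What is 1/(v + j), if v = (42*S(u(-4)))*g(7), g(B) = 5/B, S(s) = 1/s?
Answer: -1/30946 ≈ -3.2314e-5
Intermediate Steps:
u(V) = -2 + 2*V (u(V) = V + (-2 + V) = -2 + 2*V)
j = -30943
v = -3 (v = (42/(-2 + 2*(-4)))*(5/7) = (42/(-2 - 8))*(5*(1/7)) = (42/(-10))*(5/7) = (42*(-1/10))*(5/7) = -21/5*5/7 = -3)
1/(v + j) = 1/(-3 - 30943) = 1/(-30946) = -1/30946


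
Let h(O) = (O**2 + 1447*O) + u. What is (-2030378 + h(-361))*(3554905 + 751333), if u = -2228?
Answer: -10441128579176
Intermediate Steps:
h(O) = -2228 + O**2 + 1447*O (h(O) = (O**2 + 1447*O) - 2228 = -2228 + O**2 + 1447*O)
(-2030378 + h(-361))*(3554905 + 751333) = (-2030378 + (-2228 + (-361)**2 + 1447*(-361)))*(3554905 + 751333) = (-2030378 + (-2228 + 130321 - 522367))*4306238 = (-2030378 - 394274)*4306238 = -2424652*4306238 = -10441128579176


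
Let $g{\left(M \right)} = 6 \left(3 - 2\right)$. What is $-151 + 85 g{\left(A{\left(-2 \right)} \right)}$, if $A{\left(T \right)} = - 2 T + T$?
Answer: $359$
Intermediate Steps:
$A{\left(T \right)} = - T$
$g{\left(M \right)} = 6$ ($g{\left(M \right)} = 6 \cdot 1 = 6$)
$-151 + 85 g{\left(A{\left(-2 \right)} \right)} = -151 + 85 \cdot 6 = -151 + 510 = 359$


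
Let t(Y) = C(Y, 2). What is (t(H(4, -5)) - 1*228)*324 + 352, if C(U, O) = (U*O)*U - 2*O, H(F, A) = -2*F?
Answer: -33344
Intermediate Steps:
C(U, O) = -2*O + O*U² (C(U, O) = (O*U)*U - 2*O = O*U² - 2*O = -2*O + O*U²)
t(Y) = -4 + 2*Y² (t(Y) = 2*(-2 + Y²) = -4 + 2*Y²)
(t(H(4, -5)) - 1*228)*324 + 352 = ((-4 + 2*(-2*4)²) - 1*228)*324 + 352 = ((-4 + 2*(-8)²) - 228)*324 + 352 = ((-4 + 2*64) - 228)*324 + 352 = ((-4 + 128) - 228)*324 + 352 = (124 - 228)*324 + 352 = -104*324 + 352 = -33696 + 352 = -33344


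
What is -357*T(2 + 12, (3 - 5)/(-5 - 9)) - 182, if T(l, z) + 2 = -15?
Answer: 5887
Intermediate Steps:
T(l, z) = -17 (T(l, z) = -2 - 15 = -17)
-357*T(2 + 12, (3 - 5)/(-5 - 9)) - 182 = -357*(-17) - 182 = 6069 - 182 = 5887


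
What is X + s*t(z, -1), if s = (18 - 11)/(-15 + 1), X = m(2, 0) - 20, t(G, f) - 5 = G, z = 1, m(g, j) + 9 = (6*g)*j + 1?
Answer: -31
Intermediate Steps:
m(g, j) = -8 + 6*g*j (m(g, j) = -9 + ((6*g)*j + 1) = -9 + (6*g*j + 1) = -9 + (1 + 6*g*j) = -8 + 6*g*j)
t(G, f) = 5 + G
X = -28 (X = (-8 + 6*2*0) - 20 = (-8 + 0) - 20 = -8 - 20 = -28)
s = -½ (s = 7/(-14) = 7*(-1/14) = -½ ≈ -0.50000)
X + s*t(z, -1) = -28 - (5 + 1)/2 = -28 - ½*6 = -28 - 3 = -31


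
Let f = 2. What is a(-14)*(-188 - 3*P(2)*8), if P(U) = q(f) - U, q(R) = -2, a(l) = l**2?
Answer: -18032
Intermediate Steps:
P(U) = -2 - U
a(-14)*(-188 - 3*P(2)*8) = (-14)**2*(-188 - 3*(-2 - 1*2)*8) = 196*(-188 - 3*(-2 - 2)*8) = 196*(-188 - 3*(-4)*8) = 196*(-188 + 12*8) = 196*(-188 + 96) = 196*(-92) = -18032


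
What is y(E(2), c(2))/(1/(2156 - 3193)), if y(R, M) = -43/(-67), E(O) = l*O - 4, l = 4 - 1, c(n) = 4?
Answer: -44591/67 ≈ -665.54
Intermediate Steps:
l = 3
E(O) = -4 + 3*O (E(O) = 3*O - 4 = -4 + 3*O)
y(R, M) = 43/67 (y(R, M) = -43*(-1/67) = 43/67)
y(E(2), c(2))/(1/(2156 - 3193)) = 43/(67*(1/(2156 - 3193))) = 43/(67*(1/(-1037))) = 43/(67*(-1/1037)) = (43/67)*(-1037) = -44591/67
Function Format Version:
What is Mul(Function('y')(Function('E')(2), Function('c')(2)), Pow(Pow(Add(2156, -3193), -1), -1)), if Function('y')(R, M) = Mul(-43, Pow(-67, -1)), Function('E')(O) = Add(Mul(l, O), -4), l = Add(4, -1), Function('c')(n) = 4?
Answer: Rational(-44591, 67) ≈ -665.54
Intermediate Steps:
l = 3
Function('E')(O) = Add(-4, Mul(3, O)) (Function('E')(O) = Add(Mul(3, O), -4) = Add(-4, Mul(3, O)))
Function('y')(R, M) = Rational(43, 67) (Function('y')(R, M) = Mul(-43, Rational(-1, 67)) = Rational(43, 67))
Mul(Function('y')(Function('E')(2), Function('c')(2)), Pow(Pow(Add(2156, -3193), -1), -1)) = Mul(Rational(43, 67), Pow(Pow(Add(2156, -3193), -1), -1)) = Mul(Rational(43, 67), Pow(Pow(-1037, -1), -1)) = Mul(Rational(43, 67), Pow(Rational(-1, 1037), -1)) = Mul(Rational(43, 67), -1037) = Rational(-44591, 67)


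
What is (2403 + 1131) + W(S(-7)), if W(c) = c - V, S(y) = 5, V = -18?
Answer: 3557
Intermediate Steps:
W(c) = 18 + c (W(c) = c - 1*(-18) = c + 18 = 18 + c)
(2403 + 1131) + W(S(-7)) = (2403 + 1131) + (18 + 5) = 3534 + 23 = 3557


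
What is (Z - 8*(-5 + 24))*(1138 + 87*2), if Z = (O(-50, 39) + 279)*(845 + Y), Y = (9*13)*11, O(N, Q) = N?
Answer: 640355712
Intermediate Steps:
Y = 1287 (Y = 117*11 = 1287)
Z = 488228 (Z = (-50 + 279)*(845 + 1287) = 229*2132 = 488228)
(Z - 8*(-5 + 24))*(1138 + 87*2) = (488228 - 8*(-5 + 24))*(1138 + 87*2) = (488228 - 8*19)*(1138 + 174) = (488228 - 152)*1312 = 488076*1312 = 640355712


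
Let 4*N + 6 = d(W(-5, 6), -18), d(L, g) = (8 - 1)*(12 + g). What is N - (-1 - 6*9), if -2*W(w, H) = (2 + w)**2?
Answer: 43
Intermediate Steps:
W(w, H) = -(2 + w)**2/2
d(L, g) = 84 + 7*g (d(L, g) = 7*(12 + g) = 84 + 7*g)
N = -12 (N = -3/2 + (84 + 7*(-18))/4 = -3/2 + (84 - 126)/4 = -3/2 + (1/4)*(-42) = -3/2 - 21/2 = -12)
N - (-1 - 6*9) = -12 - (-1 - 6*9) = -12 - (-1 - 54) = -12 - 1*(-55) = -12 + 55 = 43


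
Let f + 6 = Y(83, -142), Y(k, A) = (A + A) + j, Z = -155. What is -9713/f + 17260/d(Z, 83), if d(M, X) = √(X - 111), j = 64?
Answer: 9713/226 - 8630*I*√7/7 ≈ 42.978 - 3261.8*I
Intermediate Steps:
Y(k, A) = 64 + 2*A (Y(k, A) = (A + A) + 64 = 2*A + 64 = 64 + 2*A)
f = -226 (f = -6 + (64 + 2*(-142)) = -6 + (64 - 284) = -6 - 220 = -226)
d(M, X) = √(-111 + X)
-9713/f + 17260/d(Z, 83) = -9713/(-226) + 17260/(√(-111 + 83)) = -9713*(-1/226) + 17260/(√(-28)) = 9713/226 + 17260/((2*I*√7)) = 9713/226 + 17260*(-I*√7/14) = 9713/226 - 8630*I*√7/7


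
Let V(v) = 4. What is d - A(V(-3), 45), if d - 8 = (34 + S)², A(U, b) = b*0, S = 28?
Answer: 3852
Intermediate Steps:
A(U, b) = 0
d = 3852 (d = 8 + (34 + 28)² = 8 + 62² = 8 + 3844 = 3852)
d - A(V(-3), 45) = 3852 - 1*0 = 3852 + 0 = 3852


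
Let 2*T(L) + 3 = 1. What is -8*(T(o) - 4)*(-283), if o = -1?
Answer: -11320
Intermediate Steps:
T(L) = -1 (T(L) = -3/2 + (1/2)*1 = -3/2 + 1/2 = -1)
-8*(T(o) - 4)*(-283) = -8*(-1 - 4)*(-283) = -8*(-5)*(-283) = 40*(-283) = -11320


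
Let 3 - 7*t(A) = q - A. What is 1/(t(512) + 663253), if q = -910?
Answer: 7/4644196 ≈ 1.5073e-6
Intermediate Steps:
t(A) = 913/7 + A/7 (t(A) = 3/7 - (-910 - A)/7 = 3/7 + (130 + A/7) = 913/7 + A/7)
1/(t(512) + 663253) = 1/((913/7 + (1/7)*512) + 663253) = 1/((913/7 + 512/7) + 663253) = 1/(1425/7 + 663253) = 1/(4644196/7) = 7/4644196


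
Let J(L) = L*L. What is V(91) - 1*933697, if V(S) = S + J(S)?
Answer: -925325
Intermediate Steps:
J(L) = L²
V(S) = S + S²
V(91) - 1*933697 = 91*(1 + 91) - 1*933697 = 91*92 - 933697 = 8372 - 933697 = -925325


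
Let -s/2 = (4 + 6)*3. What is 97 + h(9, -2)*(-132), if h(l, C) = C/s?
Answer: 463/5 ≈ 92.600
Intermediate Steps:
s = -60 (s = -2*(4 + 6)*3 = -20*3 = -2*30 = -60)
h(l, C) = -C/60 (h(l, C) = C/(-60) = C*(-1/60) = -C/60)
97 + h(9, -2)*(-132) = 97 - 1/60*(-2)*(-132) = 97 + (1/30)*(-132) = 97 - 22/5 = 463/5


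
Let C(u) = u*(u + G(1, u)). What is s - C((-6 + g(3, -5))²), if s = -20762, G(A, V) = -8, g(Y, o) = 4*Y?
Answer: -21770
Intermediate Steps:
C(u) = u*(-8 + u) (C(u) = u*(u - 8) = u*(-8 + u))
s - C((-6 + g(3, -5))²) = -20762 - (-6 + 4*3)²*(-8 + (-6 + 4*3)²) = -20762 - (-6 + 12)²*(-8 + (-6 + 12)²) = -20762 - 6²*(-8 + 6²) = -20762 - 36*(-8 + 36) = -20762 - 36*28 = -20762 - 1*1008 = -20762 - 1008 = -21770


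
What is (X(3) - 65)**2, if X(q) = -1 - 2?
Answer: 4624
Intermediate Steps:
X(q) = -3
(X(3) - 65)**2 = (-3 - 65)**2 = (-68)**2 = 4624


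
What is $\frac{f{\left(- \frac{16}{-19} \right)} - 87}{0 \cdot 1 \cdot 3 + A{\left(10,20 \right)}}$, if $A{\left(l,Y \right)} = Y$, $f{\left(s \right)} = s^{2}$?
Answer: $- \frac{31151}{7220} \approx -4.3145$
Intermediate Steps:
$\frac{f{\left(- \frac{16}{-19} \right)} - 87}{0 \cdot 1 \cdot 3 + A{\left(10,20 \right)}} = \frac{\left(- \frac{16}{-19}\right)^{2} - 87}{0 \cdot 1 \cdot 3 + 20} = \frac{\left(\left(-16\right) \left(- \frac{1}{19}\right)\right)^{2} - 87}{0 \cdot 3 + 20} = \frac{\left(\frac{16}{19}\right)^{2} - 87}{0 + 20} = \frac{\frac{256}{361} - 87}{20} = \frac{1}{20} \left(- \frac{31151}{361}\right) = - \frac{31151}{7220}$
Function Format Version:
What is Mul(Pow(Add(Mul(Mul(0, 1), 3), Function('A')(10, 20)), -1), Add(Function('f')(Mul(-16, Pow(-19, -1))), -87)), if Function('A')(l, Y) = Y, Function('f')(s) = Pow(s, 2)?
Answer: Rational(-31151, 7220) ≈ -4.3145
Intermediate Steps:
Mul(Pow(Add(Mul(Mul(0, 1), 3), Function('A')(10, 20)), -1), Add(Function('f')(Mul(-16, Pow(-19, -1))), -87)) = Mul(Pow(Add(Mul(Mul(0, 1), 3), 20), -1), Add(Pow(Mul(-16, Pow(-19, -1)), 2), -87)) = Mul(Pow(Add(Mul(0, 3), 20), -1), Add(Pow(Mul(-16, Rational(-1, 19)), 2), -87)) = Mul(Pow(Add(0, 20), -1), Add(Pow(Rational(16, 19), 2), -87)) = Mul(Pow(20, -1), Add(Rational(256, 361), -87)) = Mul(Rational(1, 20), Rational(-31151, 361)) = Rational(-31151, 7220)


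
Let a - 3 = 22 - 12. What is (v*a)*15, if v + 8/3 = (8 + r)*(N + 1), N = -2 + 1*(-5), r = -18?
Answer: 11180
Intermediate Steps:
a = 13 (a = 3 + (22 - 12) = 3 + 10 = 13)
N = -7 (N = -2 - 5 = -7)
v = 172/3 (v = -8/3 + (8 - 18)*(-7 + 1) = -8/3 - 10*(-6) = -8/3 + 60 = 172/3 ≈ 57.333)
(v*a)*15 = ((172/3)*13)*15 = (2236/3)*15 = 11180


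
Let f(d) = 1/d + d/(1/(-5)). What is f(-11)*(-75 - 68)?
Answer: -7852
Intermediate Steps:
f(d) = 1/d - 5*d (f(d) = 1/d + d/(-⅕) = 1/d + d*(-5) = 1/d - 5*d)
f(-11)*(-75 - 68) = (1/(-11) - 5*(-11))*(-75 - 68) = (-1/11 + 55)*(-143) = (604/11)*(-143) = -7852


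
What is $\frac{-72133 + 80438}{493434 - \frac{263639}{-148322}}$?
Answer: $\frac{1231814210}{73187381387} \approx 0.016831$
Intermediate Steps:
$\frac{-72133 + 80438}{493434 - \frac{263639}{-148322}} = \frac{8305}{493434 - - \frac{263639}{148322}} = \frac{8305}{493434 + \frac{263639}{148322}} = \frac{8305}{\frac{73187381387}{148322}} = 8305 \cdot \frac{148322}{73187381387} = \frac{1231814210}{73187381387}$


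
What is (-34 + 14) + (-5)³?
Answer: -145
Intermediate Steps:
(-34 + 14) + (-5)³ = -20 - 125 = -145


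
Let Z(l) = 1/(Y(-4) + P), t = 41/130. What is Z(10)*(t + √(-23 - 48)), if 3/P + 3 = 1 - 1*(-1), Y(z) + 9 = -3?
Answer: -41/1950 - I*√71/15 ≈ -0.021026 - 0.56174*I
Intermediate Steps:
t = 41/130 (t = 41*(1/130) = 41/130 ≈ 0.31538)
Y(z) = -12 (Y(z) = -9 - 3 = -12)
P = -3 (P = 3/(-3 + (1 - 1*(-1))) = 3/(-3 + (1 + 1)) = 3/(-3 + 2) = 3/(-1) = 3*(-1) = -3)
Z(l) = -1/15 (Z(l) = 1/(-12 - 3) = 1/(-15) = -1/15)
Z(10)*(t + √(-23 - 48)) = -(41/130 + √(-23 - 48))/15 = -(41/130 + √(-71))/15 = -(41/130 + I*√71)/15 = -41/1950 - I*√71/15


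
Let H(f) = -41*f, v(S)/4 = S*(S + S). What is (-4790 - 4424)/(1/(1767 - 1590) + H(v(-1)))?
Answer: 95934/3415 ≈ 28.092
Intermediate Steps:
v(S) = 8*S**2 (v(S) = 4*(S*(S + S)) = 4*(S*(2*S)) = 4*(2*S**2) = 8*S**2)
(-4790 - 4424)/(1/(1767 - 1590) + H(v(-1))) = (-4790 - 4424)/(1/(1767 - 1590) - 328*(-1)**2) = -9214/(1/177 - 328) = -9214/(-58055/177) = -9214*(-177/58055) = 95934/3415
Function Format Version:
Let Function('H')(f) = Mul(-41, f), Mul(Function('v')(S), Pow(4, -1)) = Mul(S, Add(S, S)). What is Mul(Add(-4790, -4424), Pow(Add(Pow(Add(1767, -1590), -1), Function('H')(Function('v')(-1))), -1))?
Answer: Rational(95934, 3415) ≈ 28.092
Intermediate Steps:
Function('v')(S) = Mul(8, Pow(S, 2)) (Function('v')(S) = Mul(4, Mul(S, Add(S, S))) = Mul(4, Mul(S, Mul(2, S))) = Mul(4, Mul(2, Pow(S, 2))) = Mul(8, Pow(S, 2)))
Mul(Add(-4790, -4424), Pow(Add(Pow(Add(1767, -1590), -1), Function('H')(Function('v')(-1))), -1)) = Mul(Add(-4790, -4424), Pow(Add(Pow(Add(1767, -1590), -1), Mul(-41, Mul(8, Pow(-1, 2)))), -1)) = Mul(-9214, Pow(Add(Pow(177, -1), Mul(-41, Mul(8, 1))), -1)) = Mul(-9214, Pow(Add(Rational(1, 177), Mul(-41, 8)), -1)) = Mul(-9214, Pow(Add(Rational(1, 177), -328), -1)) = Mul(-9214, Pow(Rational(-58055, 177), -1)) = Mul(-9214, Rational(-177, 58055)) = Rational(95934, 3415)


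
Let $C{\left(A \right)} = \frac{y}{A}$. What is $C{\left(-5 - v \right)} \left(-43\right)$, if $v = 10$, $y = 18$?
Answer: $\frac{258}{5} \approx 51.6$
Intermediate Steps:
$C{\left(A \right)} = \frac{18}{A}$
$C{\left(-5 - v \right)} \left(-43\right) = \frac{18}{-5 - 10} \left(-43\right) = \frac{18}{-15} \left(-43\right) = 18 \left(- \frac{1}{15}\right) \left(-43\right) = \left(- \frac{6}{5}\right) \left(-43\right) = \frac{258}{5}$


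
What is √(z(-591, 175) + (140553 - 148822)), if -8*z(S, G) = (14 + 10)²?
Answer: I*√8341 ≈ 91.329*I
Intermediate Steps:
z(S, G) = -72 (z(S, G) = -(14 + 10)²/8 = -⅛*24² = -⅛*576 = -72)
√(z(-591, 175) + (140553 - 148822)) = √(-72 + (140553 - 148822)) = √(-72 - 8269) = √(-8341) = I*√8341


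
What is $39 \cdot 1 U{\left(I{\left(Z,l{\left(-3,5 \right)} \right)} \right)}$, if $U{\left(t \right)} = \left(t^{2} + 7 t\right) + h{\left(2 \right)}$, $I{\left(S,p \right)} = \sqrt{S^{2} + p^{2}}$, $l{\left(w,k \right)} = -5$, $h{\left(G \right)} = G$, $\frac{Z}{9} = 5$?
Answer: $80028 + 1365 \sqrt{82} \approx 92389.0$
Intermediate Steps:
$Z = 45$ ($Z = 9 \cdot 5 = 45$)
$U{\left(t \right)} = 2 + t^{2} + 7 t$ ($U{\left(t \right)} = \left(t^{2} + 7 t\right) + 2 = 2 + t^{2} + 7 t$)
$39 \cdot 1 U{\left(I{\left(Z,l{\left(-3,5 \right)} \right)} \right)} = 39 \cdot 1 \left(2 + \left(\sqrt{45^{2} + \left(-5\right)^{2}}\right)^{2} + 7 \sqrt{45^{2} + \left(-5\right)^{2}}\right) = 39 \left(2 + \left(\sqrt{2025 + 25}\right)^{2} + 7 \sqrt{2025 + 25}\right) = 39 \left(2 + \left(\sqrt{2050}\right)^{2} + 7 \sqrt{2050}\right) = 39 \left(2 + \left(5 \sqrt{82}\right)^{2} + 7 \cdot 5 \sqrt{82}\right) = 39 \left(2 + 2050 + 35 \sqrt{82}\right) = 39 \left(2052 + 35 \sqrt{82}\right) = 80028 + 1365 \sqrt{82}$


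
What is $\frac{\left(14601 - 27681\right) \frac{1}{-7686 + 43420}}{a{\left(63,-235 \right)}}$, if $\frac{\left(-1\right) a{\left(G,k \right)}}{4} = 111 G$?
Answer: $\frac{545}{41647977} \approx 1.3086 \cdot 10^{-5}$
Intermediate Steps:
$a{\left(G,k \right)} = - 444 G$ ($a{\left(G,k \right)} = - 4 \cdot 111 G = - 444 G$)
$\frac{\left(14601 - 27681\right) \frac{1}{-7686 + 43420}}{a{\left(63,-235 \right)}} = \frac{\left(14601 - 27681\right) \frac{1}{-7686 + 43420}}{\left(-444\right) 63} = \frac{\left(-13080\right) \frac{1}{35734}}{-27972} = \left(-13080\right) \frac{1}{35734} \left(- \frac{1}{27972}\right) = \left(- \frac{6540}{17867}\right) \left(- \frac{1}{27972}\right) = \frac{545}{41647977}$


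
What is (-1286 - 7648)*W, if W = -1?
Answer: 8934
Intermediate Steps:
(-1286 - 7648)*W = (-1286 - 7648)*(-1) = -8934*(-1) = 8934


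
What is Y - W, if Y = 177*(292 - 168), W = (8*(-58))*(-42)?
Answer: 2460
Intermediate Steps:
W = 19488 (W = -464*(-42) = 19488)
Y = 21948 (Y = 177*124 = 21948)
Y - W = 21948 - 1*19488 = 21948 - 19488 = 2460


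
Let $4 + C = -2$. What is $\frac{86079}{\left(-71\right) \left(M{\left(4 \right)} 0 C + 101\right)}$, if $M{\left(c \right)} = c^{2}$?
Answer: $- \frac{86079}{7171} \approx -12.004$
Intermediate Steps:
$C = -6$ ($C = -4 - 2 = -6$)
$\frac{86079}{\left(-71\right) \left(M{\left(4 \right)} 0 C + 101\right)} = \frac{86079}{\left(-71\right) \left(4^{2} \cdot 0 \left(-6\right) + 101\right)} = \frac{86079}{\left(-71\right) \left(16 \cdot 0 \left(-6\right) + 101\right)} = \frac{86079}{\left(-71\right) \left(0 \left(-6\right) + 101\right)} = \frac{86079}{\left(-71\right) \left(0 + 101\right)} = \frac{86079}{\left(-71\right) 101} = \frac{86079}{-7171} = 86079 \left(- \frac{1}{7171}\right) = - \frac{86079}{7171}$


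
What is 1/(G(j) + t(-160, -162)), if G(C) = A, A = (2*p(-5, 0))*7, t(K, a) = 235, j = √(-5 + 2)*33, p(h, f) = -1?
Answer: 1/221 ≈ 0.0045249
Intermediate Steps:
j = 33*I*√3 (j = √(-3)*33 = (I*√3)*33 = 33*I*√3 ≈ 57.158*I)
A = -14 (A = (2*(-1))*7 = -2*7 = -14)
G(C) = -14
1/(G(j) + t(-160, -162)) = 1/(-14 + 235) = 1/221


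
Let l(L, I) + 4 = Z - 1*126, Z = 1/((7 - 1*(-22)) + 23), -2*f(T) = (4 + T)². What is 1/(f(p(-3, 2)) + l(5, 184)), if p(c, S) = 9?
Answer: -52/11153 ≈ -0.0046624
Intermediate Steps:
f(T) = -(4 + T)²/2
Z = 1/52 (Z = 1/((7 + 22) + 23) = 1/(29 + 23) = 1/52 ≈ 0.019231)
l(L, I) = -6759/52 (l(L, I) = -4 + (1/52 - 1*126) = -4 + (1/52 - 126) = -4 - 6551/52 = -6759/52)
1/(f(p(-3, 2)) + l(5, 184)) = 1/(-(4 + 9)²/2 - 6759/52) = 1/(-½*13² - 6759/52) = 1/(-½*169 - 6759/52) = 1/(-169/2 - 6759/52) = 1/(-11153/52) = -52/11153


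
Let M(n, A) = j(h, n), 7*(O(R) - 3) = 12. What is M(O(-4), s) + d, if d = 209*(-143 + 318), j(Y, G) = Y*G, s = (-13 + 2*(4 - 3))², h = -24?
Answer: 255233/7 ≈ 36462.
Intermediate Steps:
s = 121 (s = (-13 + 2*1)² = (-13 + 2)² = (-11)² = 121)
O(R) = 33/7 (O(R) = 3 + (⅐)*12 = 3 + 12/7 = 33/7)
j(Y, G) = G*Y
d = 36575 (d = 209*175 = 36575)
M(n, A) = -24*n (M(n, A) = n*(-24) = -24*n)
M(O(-4), s) + d = -24*33/7 + 36575 = -792/7 + 36575 = 255233/7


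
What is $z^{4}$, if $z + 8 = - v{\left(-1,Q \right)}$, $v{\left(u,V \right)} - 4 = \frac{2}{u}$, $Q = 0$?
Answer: $10000$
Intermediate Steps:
$v{\left(u,V \right)} = 4 + \frac{2}{u}$
$z = -10$ ($z = -8 - \left(4 + \frac{2}{-1}\right) = -8 - \left(4 + 2 \left(-1\right)\right) = -8 - \left(4 - 2\right) = -8 - 2 = -10$)
$z^{4} = \left(-10\right)^{4} = 10000$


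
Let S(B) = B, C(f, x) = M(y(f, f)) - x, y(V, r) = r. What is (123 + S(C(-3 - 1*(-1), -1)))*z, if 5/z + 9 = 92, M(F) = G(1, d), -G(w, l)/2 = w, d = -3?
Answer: 610/83 ≈ 7.3494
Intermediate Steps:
G(w, l) = -2*w
M(F) = -2 (M(F) = -2*1 = -2)
z = 5/83 (z = 5/(-9 + 92) = 5/83 ≈ 0.060241)
C(f, x) = -2 - x
(123 + S(C(-3 - 1*(-1), -1)))*z = (123 + (-2 - 1*(-1)))*(5/83) = (123 + (-2 + 1))*(5/83) = (123 - 1)*(5/83) = 122*(5/83) = 610/83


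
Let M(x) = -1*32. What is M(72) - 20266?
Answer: -20298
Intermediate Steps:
M(x) = -32
M(72) - 20266 = -32 - 20266 = -20298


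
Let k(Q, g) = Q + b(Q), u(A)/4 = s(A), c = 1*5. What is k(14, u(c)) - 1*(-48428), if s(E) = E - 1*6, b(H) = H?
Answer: 48456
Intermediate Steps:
s(E) = -6 + E (s(E) = E - 6 = -6 + E)
c = 5
u(A) = -24 + 4*A (u(A) = 4*(-6 + A) = -24 + 4*A)
k(Q, g) = 2*Q (k(Q, g) = Q + Q = 2*Q)
k(14, u(c)) - 1*(-48428) = 2*14 - 1*(-48428) = 28 + 48428 = 48456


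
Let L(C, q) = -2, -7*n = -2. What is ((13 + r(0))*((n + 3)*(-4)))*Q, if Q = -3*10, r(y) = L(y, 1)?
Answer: 30360/7 ≈ 4337.1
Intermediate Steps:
n = 2/7 (n = -⅐*(-2) = 2/7 ≈ 0.28571)
r(y) = -2
Q = -30
((13 + r(0))*((n + 3)*(-4)))*Q = ((13 - 2)*((2/7 + 3)*(-4)))*(-30) = (11*((23/7)*(-4)))*(-30) = (11*(-92/7))*(-30) = -1012/7*(-30) = 30360/7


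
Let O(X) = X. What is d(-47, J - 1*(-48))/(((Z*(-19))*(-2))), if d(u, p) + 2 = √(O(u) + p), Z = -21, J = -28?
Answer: 1/399 - I*√3/266 ≈ 0.0025063 - 0.0065115*I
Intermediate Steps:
d(u, p) = -2 + √(p + u) (d(u, p) = -2 + √(u + p) = -2 + √(p + u))
d(-47, J - 1*(-48))/(((Z*(-19))*(-2))) = (-2 + √((-28 - 1*(-48)) - 47))/((-21*(-19)*(-2))) = (-2 + √((-28 + 48) - 47))/((399*(-2))) = (-2 + √(20 - 47))/(-798) = (-2 + √(-27))*(-1/798) = (-2 + 3*I*√3)*(-1/798) = 1/399 - I*√3/266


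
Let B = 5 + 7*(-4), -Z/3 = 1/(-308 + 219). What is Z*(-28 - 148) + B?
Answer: -2575/89 ≈ -28.933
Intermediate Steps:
Z = 3/89 (Z = -3/(-308 + 219) = -3/(-89) = -3*(-1/89) = 3/89 ≈ 0.033708)
B = -23 (B = 5 - 28 = -23)
Z*(-28 - 148) + B = 3*(-28 - 148)/89 - 23 = (3/89)*(-176) - 23 = -528/89 - 23 = -2575/89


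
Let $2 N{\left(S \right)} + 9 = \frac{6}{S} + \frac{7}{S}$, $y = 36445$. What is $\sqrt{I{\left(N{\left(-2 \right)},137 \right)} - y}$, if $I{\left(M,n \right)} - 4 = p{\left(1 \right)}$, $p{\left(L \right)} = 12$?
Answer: $i \sqrt{36429} \approx 190.86 i$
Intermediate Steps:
$N{\left(S \right)} = - \frac{9}{2} + \frac{13}{2 S}$ ($N{\left(S \right)} = - \frac{9}{2} + \frac{\frac{6}{S} + \frac{7}{S}}{2} = - \frac{9}{2} + \frac{13 \frac{1}{S}}{2} = - \frac{9}{2} + \frac{13}{2 S}$)
$I{\left(M,n \right)} = 16$ ($I{\left(M,n \right)} = 4 + 12 = 16$)
$\sqrt{I{\left(N{\left(-2 \right)},137 \right)} - y} = \sqrt{16 - 36445} = \sqrt{-36429} = i \sqrt{36429}$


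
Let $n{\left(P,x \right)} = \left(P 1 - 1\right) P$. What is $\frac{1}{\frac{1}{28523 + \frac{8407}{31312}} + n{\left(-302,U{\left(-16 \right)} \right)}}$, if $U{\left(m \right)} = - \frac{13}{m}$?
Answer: $\frac{893120583}{81725892099310} \approx 1.0928 \cdot 10^{-5}$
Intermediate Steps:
$n{\left(P,x \right)} = P \left(-1 + P\right)$ ($n{\left(P,x \right)} = \left(P - 1\right) P = \left(-1 + P\right) P = P \left(-1 + P\right)$)
$\frac{1}{\frac{1}{28523 + \frac{8407}{31312}} + n{\left(-302,U{\left(-16 \right)} \right)}} = \frac{1}{\frac{1}{28523 + \frac{8407}{31312}} - 302 \left(-1 - 302\right)} = \frac{1}{\frac{1}{28523 + 8407 \cdot \frac{1}{31312}} - -91506} = \frac{1}{\frac{1}{28523 + \frac{8407}{31312}} + 91506} = \frac{1}{\frac{1}{\frac{893120583}{31312}} + 91506} = \frac{1}{\frac{31312}{893120583} + 91506} = \frac{1}{\frac{81725892099310}{893120583}} = \frac{893120583}{81725892099310}$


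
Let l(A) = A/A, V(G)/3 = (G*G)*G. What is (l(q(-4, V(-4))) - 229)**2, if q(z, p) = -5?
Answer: 51984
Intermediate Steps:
V(G) = 3*G**3 (V(G) = 3*((G*G)*G) = 3*(G**2*G) = 3*G**3)
l(A) = 1
(l(q(-4, V(-4))) - 229)**2 = (1 - 229)**2 = (-228)**2 = 51984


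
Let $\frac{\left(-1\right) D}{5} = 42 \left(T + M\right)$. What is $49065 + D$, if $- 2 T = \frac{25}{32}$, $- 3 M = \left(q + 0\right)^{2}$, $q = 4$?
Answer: $\frac{1608545}{32} \approx 50267.0$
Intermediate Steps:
$M = - \frac{16}{3}$ ($M = - \frac{\left(4 + 0\right)^{2}}{3} = - \frac{4^{2}}{3} = \left(- \frac{1}{3}\right) 16 = - \frac{16}{3} \approx -5.3333$)
$T = - \frac{25}{64}$ ($T = - \frac{25 \cdot \frac{1}{32}}{2} = \left(- \frac{1}{2}\right) \frac{25}{32} = - \frac{25}{64} \approx -0.39063$)
$D = \frac{38465}{32}$ ($D = - 5 \cdot 42 \left(- \frac{25}{64} - \frac{16}{3}\right) = - 5 \cdot 42 \left(- \frac{1099}{192}\right) = \left(-5\right) \left(- \frac{7693}{32}\right) = \frac{38465}{32} \approx 1202.0$)
$49065 + D = 49065 + \frac{38465}{32} = \frac{1608545}{32}$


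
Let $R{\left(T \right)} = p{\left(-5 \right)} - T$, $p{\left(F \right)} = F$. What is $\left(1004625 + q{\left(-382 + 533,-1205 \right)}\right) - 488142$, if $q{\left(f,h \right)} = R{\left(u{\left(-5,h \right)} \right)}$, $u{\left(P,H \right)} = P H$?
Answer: $510453$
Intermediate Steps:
$u{\left(P,H \right)} = H P$
$R{\left(T \right)} = -5 - T$
$q{\left(f,h \right)} = -5 + 5 h$ ($q{\left(f,h \right)} = -5 - h \left(-5\right) = -5 - - 5 h = -5 + 5 h$)
$\left(1004625 + q{\left(-382 + 533,-1205 \right)}\right) - 488142 = \left(1004625 + \left(-5 + 5 \left(-1205\right)\right)\right) - 488142 = \left(1004625 - 6030\right) - 488142 = 998595 - 488142 = 510453$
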